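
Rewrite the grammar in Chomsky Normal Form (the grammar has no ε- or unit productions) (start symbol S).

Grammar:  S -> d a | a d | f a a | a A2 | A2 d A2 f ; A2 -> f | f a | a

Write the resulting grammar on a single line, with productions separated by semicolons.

S -> X1 X2 | X2 X1 | X3 Y1 | X2 A2 | A2 Y2; A2 -> f | X3 X2 | a; X1 -> d; X2 -> a; X3 -> f; Y1 -> X2 X2; Y2 -> X1 Y3; Y3 -> A2 X3

Introduce a nonterminal for each terminal appearing in a rule of length ≥ 2: X1 → d, X2 → a, X3 → f.
Binarize each right-hand side of length ≥ 3 by chaining fresh nonterminals (Y1, Y2, …): affected rules were S → X3 X2 X2; S → A2 X1 A2 X3.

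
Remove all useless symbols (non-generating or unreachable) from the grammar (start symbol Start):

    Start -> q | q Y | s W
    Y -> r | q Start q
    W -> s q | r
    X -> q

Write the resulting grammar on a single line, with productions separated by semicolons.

Generating nonterminals: {Start, W, X, Y}.
Reachable from Start after that: {Start, W, Y}.
Removed useless symbols: {X} and every production mentioning them.

Start -> q | q Y | s W; Y -> r | q Start q; W -> s q | r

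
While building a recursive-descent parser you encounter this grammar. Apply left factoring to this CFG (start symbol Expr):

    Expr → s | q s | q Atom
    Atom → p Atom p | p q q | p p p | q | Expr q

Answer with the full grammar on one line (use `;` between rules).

Expr has alternatives sharing prefix 'q': factor to Expr → q Expr1 with Expr1 → s | Atom.
Atom has alternatives sharing prefix 'p': factor to Atom → p Atom1 with Atom1 → Atom p | q q | p p.

Expr → s | q Expr1; Atom → q | Expr q | p Atom1; Expr1 → s | Atom; Atom1 → Atom p | q q | p p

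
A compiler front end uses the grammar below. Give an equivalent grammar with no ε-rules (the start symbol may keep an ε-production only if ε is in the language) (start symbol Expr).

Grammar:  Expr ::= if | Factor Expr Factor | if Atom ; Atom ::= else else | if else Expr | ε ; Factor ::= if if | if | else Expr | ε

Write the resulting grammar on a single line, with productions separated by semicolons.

Expr ::= if | Factor Expr Factor | Factor Expr | Expr Factor | if Atom; Atom ::= else else | if else Expr; Factor ::= if if | if | else Expr

Nullable set = {Atom, Factor}.
ε ∉ L(G), so no ε-production is kept.
For each production, add variants omitting each subset of nullable occurrences: Expr → Factor Expr Factor gives Factor Expr Factor | Factor Expr | Expr Factor.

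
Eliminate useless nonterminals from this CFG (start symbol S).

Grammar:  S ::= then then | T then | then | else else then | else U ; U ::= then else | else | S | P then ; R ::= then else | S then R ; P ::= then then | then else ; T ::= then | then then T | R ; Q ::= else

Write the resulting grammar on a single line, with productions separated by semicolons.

S ::= then then | T then | then | else else then | else U; U ::= then else | else | S | P then; R ::= then else | S then R; P ::= then then | then else; T ::= then | then then T | R

Generating nonterminals: {P, Q, R, S, T, U}.
Reachable from S after that: {P, R, S, T, U}.
Removed useless symbols: {Q} and every production mentioning them.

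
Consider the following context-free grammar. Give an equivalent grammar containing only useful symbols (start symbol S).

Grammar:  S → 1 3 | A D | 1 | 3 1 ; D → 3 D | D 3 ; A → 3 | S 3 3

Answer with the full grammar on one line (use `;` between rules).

S → 1 3 | 1 | 3 1

Generating nonterminals: {A, S}.
Reachable from S after that: {S}.
Removed useless symbols: {A, D} and every production mentioning them.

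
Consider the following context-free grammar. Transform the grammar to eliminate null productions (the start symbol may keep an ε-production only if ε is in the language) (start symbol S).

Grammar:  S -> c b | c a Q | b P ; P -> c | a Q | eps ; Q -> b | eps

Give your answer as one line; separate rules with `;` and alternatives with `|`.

Nullable set = {P, Q}.
ε ∉ L(G), so no ε-production is kept.
For each production, add variants omitting each subset of nullable occurrences: S → c a Q gives c a Q | c a. S → b P gives b P | b. P → a Q gives a Q | a.

S -> c b | c a Q | c a | b P | b; P -> c | a Q | a; Q -> b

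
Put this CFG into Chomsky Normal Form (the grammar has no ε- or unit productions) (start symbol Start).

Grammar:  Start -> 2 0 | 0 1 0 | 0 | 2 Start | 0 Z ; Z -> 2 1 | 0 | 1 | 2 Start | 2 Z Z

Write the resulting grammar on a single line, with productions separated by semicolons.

Introduce a nonterminal for each terminal appearing in a rule of length ≥ 2: X1 → 2, X2 → 0, X3 → 1.
Binarize each right-hand side of length ≥ 3 by chaining fresh nonterminals (Y1, Y2, …): affected rules were Start → X2 X3 X2; Z → X1 Z Z.

Start -> X1 X2 | X2 Y1 | 0 | X1 Start | X2 Z; Z -> X1 X3 | 0 | 1 | X1 Start | X1 Y2; X1 -> 2; X2 -> 0; X3 -> 1; Y1 -> X3 X2; Y2 -> Z Z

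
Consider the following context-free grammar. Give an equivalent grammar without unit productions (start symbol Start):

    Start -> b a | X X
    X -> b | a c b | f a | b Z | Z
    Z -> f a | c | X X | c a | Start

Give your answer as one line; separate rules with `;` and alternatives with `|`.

Unit pairs: X ⇒* {Start, Z}; Z ⇒* {Start}.
Replace each nonterminal's rules with the union of the non-unit rules of every nonterminal it unit-derives.

Start -> b a | X X; X -> f a | c | X X | c a | b a | b | a c b | b Z; Z -> f a | c | X X | c a | b a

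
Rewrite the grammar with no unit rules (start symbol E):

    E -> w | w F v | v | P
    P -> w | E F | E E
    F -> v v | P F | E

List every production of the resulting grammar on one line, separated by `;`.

E -> w | w F v | v | E F | E E; P -> w | E F | E E; F -> w | w F v | v | v v | P F | E F | E E

Unit pairs: E ⇒* {P}; F ⇒* {E, P}.
For each unit pair (A, B), copy every non-unit production of B to A, then drop all unit productions.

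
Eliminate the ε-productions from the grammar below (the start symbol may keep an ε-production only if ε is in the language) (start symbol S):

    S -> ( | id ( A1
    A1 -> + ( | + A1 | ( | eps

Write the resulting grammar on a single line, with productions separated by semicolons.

Nullable nonterminals: {A1}.
ε ∉ L(G), so no ε-production is kept.
Expand every rule over subsets of its nullable positions: S → id ( A1 gives id ( A1 | id (. A1 → + A1 gives + A1 | +.

S -> ( | id ( A1 | id (; A1 -> + ( | + A1 | + | (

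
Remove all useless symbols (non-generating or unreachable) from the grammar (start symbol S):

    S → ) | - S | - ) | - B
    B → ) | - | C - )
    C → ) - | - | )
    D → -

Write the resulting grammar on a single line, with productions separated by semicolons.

Generating nonterminals: {B, C, D, S}.
Reachable from S after that: {B, C, S}.
Removed useless symbols: {D} and every production mentioning them.

S → ) | - S | - ) | - B; B → ) | - | C - ); C → ) - | - | )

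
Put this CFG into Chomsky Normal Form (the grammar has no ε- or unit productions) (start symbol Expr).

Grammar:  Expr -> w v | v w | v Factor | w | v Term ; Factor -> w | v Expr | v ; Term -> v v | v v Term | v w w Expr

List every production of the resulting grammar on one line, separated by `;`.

Expr -> X1 X2 | X2 X1 | X2 Factor | w | X2 Term; Factor -> w | X2 Expr | v; Term -> X2 X2 | X2 Y1 | X2 Y2; X1 -> w; X2 -> v; Y1 -> X2 Term; Y2 -> X1 Y3; Y3 -> X1 Expr

Introduce a nonterminal for each terminal appearing in a rule of length ≥ 2: X1 → w, X2 → v.
Binarize each right-hand side of length ≥ 3 by chaining fresh nonterminals (Y1, Y2, …): affected rules were Term → X2 X2 Term; Term → X2 X1 X1 Expr.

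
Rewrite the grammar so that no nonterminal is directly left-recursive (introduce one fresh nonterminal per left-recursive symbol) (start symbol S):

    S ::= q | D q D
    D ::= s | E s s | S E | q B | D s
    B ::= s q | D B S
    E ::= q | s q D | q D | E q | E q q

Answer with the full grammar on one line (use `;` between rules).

Directly left-recursive nonterminals: D, E.
For D: α = {s}, β = {s, E s s, S E, q B}. Rewrite as D → β D' and D' → α D' | ε.
For E: α = {q, q q}, β = {q, s q D, q D}. Rewrite as E → β E' and E' → α E' | ε.

S ::= q | D q D; D ::= s D' | E s s D' | S E D' | q B D'; B ::= s q | D B S; E ::= q E' | s q D E' | q D E'; D' ::= s D' | eps; E' ::= q E' | q q E' | eps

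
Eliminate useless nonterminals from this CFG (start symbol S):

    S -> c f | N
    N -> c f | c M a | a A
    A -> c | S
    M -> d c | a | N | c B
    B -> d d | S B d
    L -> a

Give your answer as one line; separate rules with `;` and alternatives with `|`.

S -> c f | N; N -> c f | c M a | a A; A -> c | S; M -> d c | a | N | c B; B -> d d | S B d

Generating nonterminals: {A, B, L, M, N, S}.
Reachable from S after that: {A, B, M, N, S}.
Removed useless symbols: {L} and every production mentioning them.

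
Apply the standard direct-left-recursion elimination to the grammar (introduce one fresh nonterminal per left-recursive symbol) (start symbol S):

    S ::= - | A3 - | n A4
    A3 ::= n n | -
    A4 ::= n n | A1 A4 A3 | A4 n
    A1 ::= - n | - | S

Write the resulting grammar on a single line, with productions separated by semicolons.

S ::= - | A3 - | n A4; A3 ::= n n | -; A4 ::= n n A4' | A1 A4 A3 A4'; A1 ::= - n | - | S; A4' ::= n A4' | ε

A4 is directly left-recursive.
For A4: α = {n}, β = {n n, A1 A4 A3}. Rewrite as A4 → β A4' and A4' → α A4' | ε.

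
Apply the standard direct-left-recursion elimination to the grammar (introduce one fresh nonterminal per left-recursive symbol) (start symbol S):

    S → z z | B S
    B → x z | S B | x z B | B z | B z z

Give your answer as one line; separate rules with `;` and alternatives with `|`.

Directly left-recursive nonterminal: B.
For B: α = {z, z z}, β = {x z, S B, x z B}. Rewrite as B → β B' and B' → α B' | ε.

S → z z | B S; B → x z B' | S B B' | x z B B'; B' → z B' | z z B' | ε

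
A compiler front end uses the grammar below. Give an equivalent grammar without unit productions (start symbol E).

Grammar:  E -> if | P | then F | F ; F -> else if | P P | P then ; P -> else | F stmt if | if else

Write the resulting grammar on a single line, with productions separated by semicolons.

Unit pairs: E ⇒* {F, P}.
For each unit pair (A, B), copy every non-unit production of B to A, then drop all unit productions.

E -> if | then F | else | F stmt if | if else | else if | P P | P then; F -> else if | P P | P then; P -> else | F stmt if | if else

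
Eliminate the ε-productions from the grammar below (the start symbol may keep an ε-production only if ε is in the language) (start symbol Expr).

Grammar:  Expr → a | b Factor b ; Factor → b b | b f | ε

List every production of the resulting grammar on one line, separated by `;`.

Expr → a | b Factor b | b b; Factor → b b | b f

Nullable set = {Factor}.
ε ∉ L(G), so no ε-production is kept.
For each production, add variants omitting each subset of nullable occurrences: Expr → b Factor b gives b Factor b | b b.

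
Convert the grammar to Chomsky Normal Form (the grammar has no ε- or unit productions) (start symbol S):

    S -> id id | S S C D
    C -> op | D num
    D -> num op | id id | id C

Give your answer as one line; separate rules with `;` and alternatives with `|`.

S -> X1 X1 | S Y1; C -> op | D X2; D -> X2 X3 | X1 X1 | X1 C; X1 -> id; X2 -> num; X3 -> op; Y1 -> S Y2; Y2 -> C D

Introduce a nonterminal for each terminal appearing in a rule of length ≥ 2: X1 → id, X2 → num, X3 → op.
Binarize each right-hand side of length ≥ 3 by chaining fresh nonterminals (Y1, Y2, …): affected rules were S → S S C D.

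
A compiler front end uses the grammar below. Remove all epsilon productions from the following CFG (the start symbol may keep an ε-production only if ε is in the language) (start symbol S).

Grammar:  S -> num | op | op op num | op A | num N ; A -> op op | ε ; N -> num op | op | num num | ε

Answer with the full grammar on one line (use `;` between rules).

Nullable set = {A, N}.
ε ∉ L(G), so no ε-production is kept.

S -> num | op | op op num | op A | num N; A -> op op; N -> num op | op | num num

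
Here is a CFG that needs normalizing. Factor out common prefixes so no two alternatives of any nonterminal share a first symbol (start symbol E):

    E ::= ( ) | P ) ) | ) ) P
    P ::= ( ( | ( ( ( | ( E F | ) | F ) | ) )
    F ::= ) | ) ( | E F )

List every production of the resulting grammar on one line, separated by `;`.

E ::= ( ) | P ) ) | ) ) P; P ::= F ) | ( P' | ) P''; F ::= E F ) | ) F'; P' ::= E F | ( P'''; P'' ::= ε | ); F' ::= ε | (; P''' ::= ε | (

P has alternatives sharing prefix '(': factor to P → ( P' with P' → ( | ( ( | E F.
P has alternatives sharing prefix ')': factor to P → ) P'' with P'' → ε | ).
F has alternatives sharing prefix ')': factor to F → ) F' with F' → ε | (.
P' has alternatives sharing prefix '(': factor to P' → ( P''' with P''' → ε | (.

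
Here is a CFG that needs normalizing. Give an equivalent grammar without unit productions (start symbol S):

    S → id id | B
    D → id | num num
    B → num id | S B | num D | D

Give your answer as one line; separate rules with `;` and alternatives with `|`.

S → num id | S B | num D | id | num num | id id; D → id | num num; B → num id | S B | num D | id | num num

Unit pairs: B ⇒* {D}; S ⇒* {B, D}.
For each unit pair (A, B), copy every non-unit production of B to A, then drop all unit productions.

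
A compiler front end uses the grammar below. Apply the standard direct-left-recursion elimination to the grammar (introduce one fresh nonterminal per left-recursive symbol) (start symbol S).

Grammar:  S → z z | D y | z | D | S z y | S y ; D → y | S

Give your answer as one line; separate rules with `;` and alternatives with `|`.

S → z z S' | D y S' | z S' | D S'; D → y | S; S' → z y S' | y S' | ε

Left recursion appears on S.
For S: α = {z y, y}, β = {z z, D y, z, D}. Rewrite as S → β S' and S' → α S' | ε.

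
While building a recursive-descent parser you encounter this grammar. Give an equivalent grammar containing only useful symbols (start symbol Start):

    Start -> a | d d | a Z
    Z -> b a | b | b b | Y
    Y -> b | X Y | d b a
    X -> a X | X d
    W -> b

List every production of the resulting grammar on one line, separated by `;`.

Generating nonterminals: {Start, W, Y, Z}.
Reachable from Start after that: {Start, Y, Z}.
Removed useless symbols: {W, X} and every production mentioning them.

Start -> a | d d | a Z; Z -> b a | b | b b | Y; Y -> b | d b a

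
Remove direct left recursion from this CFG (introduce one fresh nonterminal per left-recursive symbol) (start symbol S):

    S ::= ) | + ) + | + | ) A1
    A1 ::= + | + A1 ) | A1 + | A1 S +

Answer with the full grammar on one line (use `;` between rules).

Left recursion appears on A1.
For A1: α = {+, S +}, β = {+, + A1 )}. Rewrite as A1 → β A1' and A1' → α A1' | ε.

S ::= ) | + ) + | + | ) A1; A1 ::= + A1' | + A1 ) A1'; A1' ::= + A1' | S + A1' | ε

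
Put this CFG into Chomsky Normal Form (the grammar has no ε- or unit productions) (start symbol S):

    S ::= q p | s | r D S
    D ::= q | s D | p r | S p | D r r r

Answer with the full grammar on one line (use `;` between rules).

S ::= X1 X2 | s | X3 Y1; D ::= q | X4 D | X2 X3 | S X2 | D Y2; X1 ::= q; X2 ::= p; X3 ::= r; X4 ::= s; Y1 ::= D S; Y2 ::= X3 Y3; Y3 ::= X3 X3

Introduce a nonterminal for each terminal appearing in a rule of length ≥ 2: X1 → q, X2 → p, X3 → r, X4 → s.
Binarize each right-hand side of length ≥ 3 by chaining fresh nonterminals (Y1, Y2, …): affected rules were S → X3 D S; D → D X3 X3 X3.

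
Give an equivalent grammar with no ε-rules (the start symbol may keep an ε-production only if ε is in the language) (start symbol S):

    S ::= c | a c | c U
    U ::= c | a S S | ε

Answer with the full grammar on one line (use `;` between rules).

Nullable nonterminals: {U}.
ε ∉ L(G), so no ε-production is kept.

S ::= c | a c | c U; U ::= c | a S S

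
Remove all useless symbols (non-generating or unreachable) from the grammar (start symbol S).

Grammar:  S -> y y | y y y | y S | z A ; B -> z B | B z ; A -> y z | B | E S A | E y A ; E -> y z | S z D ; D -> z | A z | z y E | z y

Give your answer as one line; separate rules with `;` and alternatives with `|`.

S -> y y | y y y | y S | z A; A -> y z | E S A | E y A; E -> y z | S z D; D -> z | A z | z y E | z y

Generating nonterminals: {A, D, E, S}.
Reachable from S after that: {A, D, E, S}.
Removed useless symbols: {B} and every production mentioning them.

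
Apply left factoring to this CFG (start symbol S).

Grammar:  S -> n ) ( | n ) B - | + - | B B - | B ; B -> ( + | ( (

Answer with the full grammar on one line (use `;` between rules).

S -> + - | n ) S' | B S''; B -> ( B'; S' -> ( | B -; S'' -> B - | ε; B' -> + | (

S has alternatives sharing prefix 'n )': factor to S → n ) S' with S' → ( | B -.
S has alternatives sharing prefix 'B': factor to S → B S'' with S'' → B - | ε.
B has alternatives sharing prefix '(': factor to B → ( B' with B' → + | (.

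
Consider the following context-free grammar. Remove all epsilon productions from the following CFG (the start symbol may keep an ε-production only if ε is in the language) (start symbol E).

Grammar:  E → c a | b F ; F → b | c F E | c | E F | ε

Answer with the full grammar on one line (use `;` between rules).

E → c a | b F | b; F → b | c F E | c E | c | E F | E

The nullable symbols are {F}.
ε ∉ L(G), so no ε-production is kept.
For each production, add variants omitting each subset of nullable occurrences: E → b F gives b F | b. F → c F E gives c F E | c E. F → E F gives E F | E.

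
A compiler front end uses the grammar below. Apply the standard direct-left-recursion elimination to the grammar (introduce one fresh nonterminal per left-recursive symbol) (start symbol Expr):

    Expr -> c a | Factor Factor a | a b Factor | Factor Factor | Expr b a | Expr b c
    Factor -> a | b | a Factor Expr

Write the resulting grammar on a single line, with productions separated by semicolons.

Left recursion appears on Expr.
For Expr: α = {b a, b c}, β = {c a, Factor Factor a, a b Factor, Factor Factor}. Rewrite as Expr → β Expr1 and Expr1 → α Expr1 | ε.

Expr -> c a Expr1 | Factor Factor a Expr1 | a b Factor Expr1 | Factor Factor Expr1; Factor -> a | b | a Factor Expr; Expr1 -> b a Expr1 | b c Expr1 | ε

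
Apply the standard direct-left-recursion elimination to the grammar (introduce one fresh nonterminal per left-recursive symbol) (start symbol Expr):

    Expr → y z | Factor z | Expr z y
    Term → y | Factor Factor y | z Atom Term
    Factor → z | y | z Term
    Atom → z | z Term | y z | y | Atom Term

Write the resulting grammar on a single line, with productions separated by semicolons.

Expr → y z Expr1 | Factor z Expr1; Term → y | Factor Factor y | z Atom Term; Factor → z | y | z Term; Atom → z Atom1 | z Term Atom1 | y z Atom1 | y Atom1; Expr1 → z y Expr1 | eps; Atom1 → Term Atom1 | eps

Expr, Atom are directly left-recursive.
For Expr: α = {z y}, β = {y z, Factor z}. Rewrite as Expr → β Expr1 and Expr1 → α Expr1 | ε.
For Atom: α = {Term}, β = {z, z Term, y z, y}. Rewrite as Atom → β Atom1 and Atom1 → α Atom1 | ε.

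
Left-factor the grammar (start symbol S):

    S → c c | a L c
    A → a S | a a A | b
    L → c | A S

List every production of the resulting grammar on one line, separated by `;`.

S → c c | a L c; A → b | a A'; L → c | A S; A' → S | a A

A has alternatives sharing prefix 'a': factor to A → a A' with A' → S | a A.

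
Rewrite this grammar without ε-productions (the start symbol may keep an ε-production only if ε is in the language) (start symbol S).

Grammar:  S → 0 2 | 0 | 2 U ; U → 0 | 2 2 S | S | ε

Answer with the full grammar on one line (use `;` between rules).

S → 0 2 | 0 | 2 U | 2; U → 0 | 2 2 S | S

The nullable symbols are {U}.
ε ∉ L(G), so no ε-production is kept.
For each production, add variants omitting each subset of nullable occurrences: S → 2 U gives 2 U | 2.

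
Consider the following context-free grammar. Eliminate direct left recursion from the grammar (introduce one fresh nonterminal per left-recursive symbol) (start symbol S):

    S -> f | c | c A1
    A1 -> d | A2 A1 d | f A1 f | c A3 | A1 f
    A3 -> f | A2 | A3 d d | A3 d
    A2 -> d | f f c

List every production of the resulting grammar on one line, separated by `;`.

S -> f | c | c A1; A1 -> d A1' | A2 A1 d A1' | f A1 f A1' | c A3 A1'; A3 -> f A3' | A2 A3'; A2 -> d | f f c; A1' -> f A1' | ε; A3' -> d d A3' | d A3' | ε

A1, A3 are directly left-recursive.
For A1: α = {f}, β = {d, A2 A1 d, f A1 f, c A3}. Rewrite as A1 → β A1' and A1' → α A1' | ε.
For A3: α = {d d, d}, β = {f, A2}. Rewrite as A3 → β A3' and A3' → α A3' | ε.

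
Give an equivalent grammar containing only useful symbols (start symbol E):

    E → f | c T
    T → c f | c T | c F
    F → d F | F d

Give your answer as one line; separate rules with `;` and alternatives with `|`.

Generating nonterminals: {E, T}.
Reachable from E after that: {E, T}.
Removed useless symbols: {F} and every production mentioning them.

E → f | c T; T → c f | c T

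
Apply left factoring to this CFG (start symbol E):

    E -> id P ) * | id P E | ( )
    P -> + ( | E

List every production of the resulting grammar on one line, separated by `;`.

E -> ( ) | id P E'; P -> + ( | E; E' -> ) * | E

E has alternatives sharing prefix 'id P': factor to E → id P E' with E' → ) * | E.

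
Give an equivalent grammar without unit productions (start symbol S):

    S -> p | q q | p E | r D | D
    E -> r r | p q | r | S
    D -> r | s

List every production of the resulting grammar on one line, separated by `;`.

Unit pairs: E ⇒* {D, S}; S ⇒* {D}.
For every A with A ⇒* B via unit rules, add B's non-unit alternatives to A; then delete every rule of the form X → Y.

S -> r | s | p | q q | p E | r D; E -> r r | p q | r | s | p | q q | p E | r D; D -> r | s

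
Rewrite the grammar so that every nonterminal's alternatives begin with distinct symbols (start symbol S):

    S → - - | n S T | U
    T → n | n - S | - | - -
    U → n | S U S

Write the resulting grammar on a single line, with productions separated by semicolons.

S → - - | n S T | U; T → n T' | - T''; U → n | S U S; T' → ε | - S; T'' → ε | -

T has alternatives sharing prefix 'n': factor to T → n T' with T' → ε | - S.
T has alternatives sharing prefix '-': factor to T → - T'' with T'' → ε | -.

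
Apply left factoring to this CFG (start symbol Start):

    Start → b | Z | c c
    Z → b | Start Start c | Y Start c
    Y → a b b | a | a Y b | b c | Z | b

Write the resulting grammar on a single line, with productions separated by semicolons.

Start → b | Z | c c; Z → b | Start Start c | Y Start c; Y → Z | a Y1 | b Y2; Y1 → b b | eps | Y b; Y2 → c | eps

Y has alternatives sharing prefix 'a': factor to Y → a Y1 with Y1 → b b | ε | Y b.
Y has alternatives sharing prefix 'b': factor to Y → b Y2 with Y2 → c | ε.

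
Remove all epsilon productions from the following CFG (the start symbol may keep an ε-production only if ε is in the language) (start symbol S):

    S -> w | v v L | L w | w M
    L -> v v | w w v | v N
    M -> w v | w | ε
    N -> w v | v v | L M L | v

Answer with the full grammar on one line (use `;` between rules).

S -> w | v v L | L w | w M; L -> v v | w w v | v N; M -> w v | w; N -> w v | v v | L M L | L L | v

Nullable nonterminals: {M}.
ε ∉ L(G), so no ε-production is kept.
Add the nullable-subset variants: N → L M L gives L M L | L L.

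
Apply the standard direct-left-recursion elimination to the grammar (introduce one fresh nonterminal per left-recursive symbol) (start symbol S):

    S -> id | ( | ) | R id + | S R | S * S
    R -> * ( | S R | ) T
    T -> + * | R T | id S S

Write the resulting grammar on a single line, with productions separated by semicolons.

S -> id S' | ( S' | ) S' | R id + S'; R -> * ( | S R | ) T; T -> + * | R T | id S S; S' -> R S' | * S S' | ε

Left recursion appears on S.
For S: α = {R, * S}, β = {id, (, ), R id +}. Rewrite as S → β S' and S' → α S' | ε.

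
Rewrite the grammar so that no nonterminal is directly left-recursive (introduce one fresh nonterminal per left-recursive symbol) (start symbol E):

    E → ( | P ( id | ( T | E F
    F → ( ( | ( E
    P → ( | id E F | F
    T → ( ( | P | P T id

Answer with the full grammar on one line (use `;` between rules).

E → ( E' | P ( id E' | ( T E'; F → ( ( | ( E; P → ( | id E F | F; T → ( ( | P | P T id; E' → F E' | ε

Left recursion appears on E.
For E: α = {F}, β = {(, P ( id, ( T}. Rewrite as E → β E' and E' → α E' | ε.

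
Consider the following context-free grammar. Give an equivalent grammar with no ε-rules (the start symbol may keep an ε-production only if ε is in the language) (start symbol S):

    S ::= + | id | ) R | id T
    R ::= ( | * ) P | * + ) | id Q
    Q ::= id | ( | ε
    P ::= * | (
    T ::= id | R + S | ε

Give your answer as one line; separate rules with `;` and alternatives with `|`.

Nullable set = {Q, T}.
ε ∉ L(G), so no ε-production is kept.
Add the nullable-subset variants: R → id Q gives id Q | id.

S ::= + | id | ) R | id T; R ::= ( | * ) P | * + ) | id Q | id; Q ::= id | (; P ::= * | (; T ::= id | R + S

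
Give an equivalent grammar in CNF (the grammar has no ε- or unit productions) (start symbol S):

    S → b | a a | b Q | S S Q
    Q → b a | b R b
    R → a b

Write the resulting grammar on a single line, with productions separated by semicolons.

Introduce a nonterminal for each terminal appearing in a rule of length ≥ 2: X1 → a, X2 → b.
Binarize each right-hand side of length ≥ 3 by chaining fresh nonterminals (Y1, Y2, …): affected rules were S → S S Q; Q → X2 R X2.

S → b | X1 X1 | X2 Q | S Y1; Q → X2 X1 | X2 Y2; R → X1 X2; X1 → a; X2 → b; Y1 → S Q; Y2 → R X2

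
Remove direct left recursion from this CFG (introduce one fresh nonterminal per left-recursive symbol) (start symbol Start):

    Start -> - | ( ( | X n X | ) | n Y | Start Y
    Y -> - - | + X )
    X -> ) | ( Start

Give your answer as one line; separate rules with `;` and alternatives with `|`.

Directly left-recursive nonterminal: Start.
For Start: α = {Y}, β = {-, ( (, X n X, ), n Y}. Rewrite as Start → β Start1 and Start1 → α Start1 | ε.

Start -> - Start1 | ( ( Start1 | X n X Start1 | ) Start1 | n Y Start1; Y -> - - | + X ); X -> ) | ( Start; Start1 -> Y Start1 | epsilon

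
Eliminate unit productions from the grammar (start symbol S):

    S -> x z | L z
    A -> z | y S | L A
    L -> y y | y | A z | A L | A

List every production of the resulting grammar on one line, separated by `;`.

S -> x z | L z; A -> z | y S | L A; L -> y y | y | A z | A L | z | y S | L A

Unit pairs: L ⇒* {A}.
Replace each nonterminal's rules with the union of the non-unit rules of every nonterminal it unit-derives.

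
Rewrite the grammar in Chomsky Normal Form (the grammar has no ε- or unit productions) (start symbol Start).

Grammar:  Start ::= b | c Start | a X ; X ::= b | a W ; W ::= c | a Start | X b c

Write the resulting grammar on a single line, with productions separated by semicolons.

Introduce a nonterminal for each terminal appearing in a rule of length ≥ 2: X1 → c, X2 → a, X3 → b.
Binarize each right-hand side of length ≥ 3 by chaining fresh nonterminals (Y1, Y2, …): affected rules were W → X X3 X1.

Start ::= b | X1 Start | X2 X; X ::= b | X2 W; W ::= c | X2 Start | X Y1; X1 ::= c; X2 ::= a; X3 ::= b; Y1 ::= X3 X1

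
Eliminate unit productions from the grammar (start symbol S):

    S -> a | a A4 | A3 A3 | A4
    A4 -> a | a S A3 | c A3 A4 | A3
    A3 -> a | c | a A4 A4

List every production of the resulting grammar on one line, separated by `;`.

Unit pairs: A4 ⇒* {A3}; S ⇒* {A3, A4}.
For each unit pair (A, B), copy every non-unit production of B to A, then drop all unit productions.

S -> a | a S A3 | c A3 A4 | a A4 | A3 A3 | c | a A4 A4; A4 -> a | a S A3 | c A3 A4 | c | a A4 A4; A3 -> a | c | a A4 A4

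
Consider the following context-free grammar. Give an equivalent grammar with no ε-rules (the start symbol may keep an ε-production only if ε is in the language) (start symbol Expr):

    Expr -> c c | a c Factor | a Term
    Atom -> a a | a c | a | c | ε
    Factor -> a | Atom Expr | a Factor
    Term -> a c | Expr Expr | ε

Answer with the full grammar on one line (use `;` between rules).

Nullable set = {Atom, Term}.
ε ∉ L(G), so no ε-production is kept.
Add the nullable-subset variants: Expr → a Term gives a Term | a. Factor → Atom Expr gives Atom Expr | Expr.

Expr -> c c | a c Factor | a Term | a; Atom -> a a | a c | a | c; Factor -> a | Atom Expr | Expr | a Factor; Term -> a c | Expr Expr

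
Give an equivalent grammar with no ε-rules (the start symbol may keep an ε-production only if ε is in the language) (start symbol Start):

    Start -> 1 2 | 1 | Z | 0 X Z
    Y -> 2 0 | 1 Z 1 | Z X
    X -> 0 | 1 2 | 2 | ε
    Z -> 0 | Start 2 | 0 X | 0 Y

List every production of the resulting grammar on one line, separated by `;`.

Nullable set = {X}.
ε ∉ L(G), so no ε-production is kept.
Expand every rule over subsets of its nullable positions: Start → 0 X Z gives 0 X Z | 0 Z. Y → Z X gives Z X | Z.

Start -> 1 2 | 1 | Z | 0 X Z | 0 Z; Y -> 2 0 | 1 Z 1 | Z X | Z; X -> 0 | 1 2 | 2; Z -> 0 | Start 2 | 0 X | 0 Y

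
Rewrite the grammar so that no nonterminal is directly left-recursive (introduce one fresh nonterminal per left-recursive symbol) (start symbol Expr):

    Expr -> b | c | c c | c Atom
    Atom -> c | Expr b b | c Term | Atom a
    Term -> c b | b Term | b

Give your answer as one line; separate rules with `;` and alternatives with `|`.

Atom is directly left-recursive.
For Atom: α = {a}, β = {c, Expr b b, c Term}. Rewrite as Atom → β Atom1 and Atom1 → α Atom1 | ε.

Expr -> b | c | c c | c Atom; Atom -> c Atom1 | Expr b b Atom1 | c Term Atom1; Term -> c b | b Term | b; Atom1 -> a Atom1 | ε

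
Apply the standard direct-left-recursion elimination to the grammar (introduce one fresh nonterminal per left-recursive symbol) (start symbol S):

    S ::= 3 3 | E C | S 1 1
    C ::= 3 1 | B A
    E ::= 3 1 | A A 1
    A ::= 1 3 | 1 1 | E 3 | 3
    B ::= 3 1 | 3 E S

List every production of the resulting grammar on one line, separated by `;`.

S is directly left-recursive.
For S: α = {1 1}, β = {3 3, E C}. Rewrite as S → β S' and S' → α S' | ε.

S ::= 3 3 S' | E C S'; C ::= 3 1 | B A; E ::= 3 1 | A A 1; A ::= 1 3 | 1 1 | E 3 | 3; B ::= 3 1 | 3 E S; S' ::= 1 1 S' | ε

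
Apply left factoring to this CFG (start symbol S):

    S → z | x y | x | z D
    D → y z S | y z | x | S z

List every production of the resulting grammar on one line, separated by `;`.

S has alternatives sharing prefix 'z': factor to S → z S' with S' → ε | D.
S has alternatives sharing prefix 'x': factor to S → x S'' with S'' → y | ε.
D has alternatives sharing prefix 'y z': factor to D → y z D' with D' → S | ε.

S → z S' | x S''; D → x | S z | y z D'; S' → ε | D; S'' → y | ε; D' → S | ε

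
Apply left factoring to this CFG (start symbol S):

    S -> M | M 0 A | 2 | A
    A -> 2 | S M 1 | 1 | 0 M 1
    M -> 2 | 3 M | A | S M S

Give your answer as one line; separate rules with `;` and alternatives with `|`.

S has alternatives sharing prefix 'M': factor to S → M S' with S' → ε | 0 A.

S -> 2 | A | M S'; A -> 2 | S M 1 | 1 | 0 M 1; M -> 2 | 3 M | A | S M S; S' -> eps | 0 A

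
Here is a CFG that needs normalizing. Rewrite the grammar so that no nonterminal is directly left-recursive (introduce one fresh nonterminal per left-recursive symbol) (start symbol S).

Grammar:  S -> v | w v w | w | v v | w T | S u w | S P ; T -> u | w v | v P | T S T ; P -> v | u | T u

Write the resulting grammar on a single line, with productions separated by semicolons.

S -> v S' | w v w S' | w S' | v v S' | w T S'; T -> u T' | w v T' | v P T'; P -> v | u | T u; S' -> u w S' | P S' | ε; T' -> S T T' | ε

Left recursion appears on S, T.
For S: α = {u w, P}, β = {v, w v w, w, v v, w T}. Rewrite as S → β S' and S' → α S' | ε.
For T: α = {S T}, β = {u, w v, v P}. Rewrite as T → β T' and T' → α T' | ε.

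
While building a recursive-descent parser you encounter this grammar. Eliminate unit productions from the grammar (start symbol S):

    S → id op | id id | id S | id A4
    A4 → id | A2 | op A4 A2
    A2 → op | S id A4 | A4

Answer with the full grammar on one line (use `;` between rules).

S → id op | id id | id S | id A4; A4 → id | op A4 A2 | op | S id A4; A2 → id | op A4 A2 | op | S id A4

Unit pairs: A2 ⇒* {A4}; A4 ⇒* {A2}.
For every A with A ⇒* B via unit rules, add B's non-unit alternatives to A; then delete every rule of the form X → Y.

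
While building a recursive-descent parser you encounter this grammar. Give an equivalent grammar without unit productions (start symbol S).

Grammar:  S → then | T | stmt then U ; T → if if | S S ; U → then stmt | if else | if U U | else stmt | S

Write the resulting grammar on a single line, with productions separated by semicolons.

Unit pairs: S ⇒* {T}; U ⇒* {S, T}.
For every A with A ⇒* B via unit rules, add B's non-unit alternatives to A; then delete every rule of the form X → Y.

S → then | stmt then U | if if | S S; T → if if | S S; U → then stmt | if else | if U U | else stmt | then | stmt then U | if if | S S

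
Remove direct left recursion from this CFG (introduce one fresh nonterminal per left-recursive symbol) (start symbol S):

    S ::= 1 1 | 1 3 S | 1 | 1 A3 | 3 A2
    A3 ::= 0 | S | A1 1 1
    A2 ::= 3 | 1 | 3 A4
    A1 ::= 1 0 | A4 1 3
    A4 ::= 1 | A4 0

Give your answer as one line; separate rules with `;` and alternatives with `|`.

Directly left-recursive nonterminal: A4.
For A4: α = {0}, β = {1}. Rewrite as A4 → β A4' and A4' → α A4' | ε.

S ::= 1 1 | 1 3 S | 1 | 1 A3 | 3 A2; A3 ::= 0 | S | A1 1 1; A2 ::= 3 | 1 | 3 A4; A1 ::= 1 0 | A4 1 3; A4 ::= 1 A4'; A4' ::= 0 A4' | ε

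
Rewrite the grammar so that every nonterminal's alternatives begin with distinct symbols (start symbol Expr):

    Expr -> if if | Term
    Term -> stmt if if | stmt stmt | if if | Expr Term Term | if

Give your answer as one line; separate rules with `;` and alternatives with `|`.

Expr -> if if | Term; Term -> Expr Term Term | stmt Term1 | if Term2; Term1 -> if if | stmt; Term2 -> if | epsilon

Term has alternatives sharing prefix 'stmt': factor to Term → stmt Term1 with Term1 → if if | stmt.
Term has alternatives sharing prefix 'if': factor to Term → if Term2 with Term2 → if | ε.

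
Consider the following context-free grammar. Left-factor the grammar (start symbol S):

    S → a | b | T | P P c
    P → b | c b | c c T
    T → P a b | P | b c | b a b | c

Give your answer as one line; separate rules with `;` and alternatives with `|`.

P has alternatives sharing prefix 'c': factor to P → c P' with P' → b | c T.
T has alternatives sharing prefix 'P': factor to T → P T' with T' → a b | ε.
T has alternatives sharing prefix 'b': factor to T → b T'' with T'' → c | a b.

S → a | b | T | P P c; P → b | c P'; T → c | P T' | b T''; P' → b | c T; T' → a b | ε; T'' → c | a b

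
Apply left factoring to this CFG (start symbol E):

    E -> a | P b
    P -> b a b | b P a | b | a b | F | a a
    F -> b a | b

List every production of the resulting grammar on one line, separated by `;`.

E -> a | P b; P -> F | b P' | a P''; F -> b F'; P' -> a b | P a | ε; P'' -> b | a; F' -> a | ε

P has alternatives sharing prefix 'b': factor to P → b P' with P' → a b | P a | ε.
P has alternatives sharing prefix 'a': factor to P → a P'' with P'' → b | a.
F has alternatives sharing prefix 'b': factor to F → b F' with F' → a | ε.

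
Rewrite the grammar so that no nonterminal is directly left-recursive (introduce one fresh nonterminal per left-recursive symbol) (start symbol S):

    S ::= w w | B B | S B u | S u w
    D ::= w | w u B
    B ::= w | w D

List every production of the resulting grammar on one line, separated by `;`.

S is directly left-recursive.
For S: α = {B u, u w}, β = {w w, B B}. Rewrite as S → β S' and S' → α S' | ε.

S ::= w w S' | B B S'; D ::= w | w u B; B ::= w | w D; S' ::= B u S' | u w S' | epsilon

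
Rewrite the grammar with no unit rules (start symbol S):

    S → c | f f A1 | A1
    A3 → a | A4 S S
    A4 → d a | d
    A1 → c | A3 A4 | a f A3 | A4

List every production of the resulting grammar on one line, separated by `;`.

S → d a | d | c | A3 A4 | a f A3 | f f A1; A3 → a | A4 S S; A4 → d a | d; A1 → d a | d | c | A3 A4 | a f A3

Unit pairs: A1 ⇒* {A4}; S ⇒* {A1, A4}.
For each unit pair (A, B), copy every non-unit production of B to A, then drop all unit productions.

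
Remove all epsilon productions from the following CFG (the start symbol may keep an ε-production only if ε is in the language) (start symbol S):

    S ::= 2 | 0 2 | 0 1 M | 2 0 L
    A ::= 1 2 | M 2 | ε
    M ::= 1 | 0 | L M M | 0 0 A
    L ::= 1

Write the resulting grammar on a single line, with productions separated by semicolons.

S ::= 2 | 0 2 | 0 1 M | 2 0 L; A ::= 1 2 | M 2; M ::= 1 | 0 | L M M | 0 0 A | 0 0; L ::= 1

The nullable symbols are {A}.
ε ∉ L(G), so no ε-production is kept.
Expand every rule over subsets of its nullable positions: M → 0 0 A gives 0 0 A | 0 0.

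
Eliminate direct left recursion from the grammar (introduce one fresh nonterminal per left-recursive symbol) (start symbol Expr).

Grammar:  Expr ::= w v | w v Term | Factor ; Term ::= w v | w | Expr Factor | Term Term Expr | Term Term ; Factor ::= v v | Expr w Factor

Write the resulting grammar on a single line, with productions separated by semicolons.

Expr ::= w v | w v Term | Factor; Term ::= w v Term1 | w Term1 | Expr Factor Term1; Factor ::= v v | Expr w Factor; Term1 ::= Term Expr Term1 | Term Term1 | ε

Term is directly left-recursive.
For Term: α = {Term Expr, Term}, β = {w v, w, Expr Factor}. Rewrite as Term → β Term1 and Term1 → α Term1 | ε.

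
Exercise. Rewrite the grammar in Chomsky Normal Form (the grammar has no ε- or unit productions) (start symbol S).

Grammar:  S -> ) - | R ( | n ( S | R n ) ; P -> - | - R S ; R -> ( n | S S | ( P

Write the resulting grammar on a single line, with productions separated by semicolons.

S -> X1 X2 | R X3 | X4 Y1 | R Y2; P -> - | X2 Y3; R -> X3 X4 | S S | X3 P; X1 -> ); X2 -> -; X3 -> (; X4 -> n; Y1 -> X3 S; Y2 -> X4 X1; Y3 -> R S

Introduce a nonterminal for each terminal appearing in a rule of length ≥ 2: X1 → ), X2 → -, X3 → (, X4 → n.
Binarize each right-hand side of length ≥ 3 by chaining fresh nonterminals (Y1, Y2, …): affected rules were S → X4 X3 S; S → R X4 X1; P → X2 R S.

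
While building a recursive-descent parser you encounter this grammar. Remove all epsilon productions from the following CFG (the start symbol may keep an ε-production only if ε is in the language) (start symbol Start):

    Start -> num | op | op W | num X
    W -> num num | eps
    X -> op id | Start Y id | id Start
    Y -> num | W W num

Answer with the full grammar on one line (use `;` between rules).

Start -> num | op | op W | num X; W -> num num; X -> op id | Start Y id | id Start; Y -> num | W W num | W num

Nullable set = {W}.
ε ∉ L(G), so no ε-production is kept.
For each production, add variants omitting each subset of nullable occurrences: Y → W W num gives W W num | W num.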